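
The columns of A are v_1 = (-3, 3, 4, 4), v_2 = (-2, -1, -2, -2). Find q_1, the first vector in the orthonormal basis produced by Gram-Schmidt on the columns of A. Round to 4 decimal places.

v_1 = (-3, 3, 4, 4); ‖v_1‖ = 7.0711, so q_1 = (-0.4243, 0.4243, 0.5657, 0.5657).

q_1 = (-0.4243, 0.4243, 0.5657, 0.5657)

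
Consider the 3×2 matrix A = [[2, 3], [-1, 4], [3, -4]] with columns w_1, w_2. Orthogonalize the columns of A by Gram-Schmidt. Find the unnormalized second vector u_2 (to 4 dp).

w_1 = (2, -1, 3); ‖w_1‖ = 3.7417, so e_1 = (0.5345, -0.2673, 0.8018).
e_1·w_2 = 0.5345·3 + (-0.2673)·4 + 0.8018·(-4) = -2.6726.
u_2 = w_2 + 2.6726·e_1 = (4.4286, 3.2857, -1.8571).

u_2 = (4.4286, 3.2857, -1.8571)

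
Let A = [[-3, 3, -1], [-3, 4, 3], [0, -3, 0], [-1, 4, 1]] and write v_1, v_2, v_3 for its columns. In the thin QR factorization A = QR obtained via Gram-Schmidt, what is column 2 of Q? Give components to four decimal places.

q_1 = v_1/‖v_1‖ = (-3, -3, 0, -1)/4.3589 = (-0.6882, -0.6882, 0.0000, -0.2294).
r_{12} = q_1·v_2 = -5.7354.
u_2 = v_2 + 5.7354·q_1 = (-0.9474, 0.0526, -3.0000, 2.6842).
‖u_2‖ = 4.1359, so q_2 = (-0.2291, 0.0127, -0.7254, 0.6490).

q_2 = (-0.2291, 0.0127, -0.7254, 0.6490)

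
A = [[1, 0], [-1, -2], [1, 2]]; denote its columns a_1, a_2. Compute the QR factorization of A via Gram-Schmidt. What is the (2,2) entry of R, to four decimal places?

e_1 = a_1/‖a_1‖ = (1, -1, 1)/1.7321 = (0.5774, -0.5774, 0.5774).
r_{12} = e_1·a_2 = 2.3094.
u_2 = a_2 − 2.3094·e_1 = (-1.3333, -0.6667, 0.6667).
r_{22} = ‖u_2‖ = 1.6330.

r_{22} = 1.6330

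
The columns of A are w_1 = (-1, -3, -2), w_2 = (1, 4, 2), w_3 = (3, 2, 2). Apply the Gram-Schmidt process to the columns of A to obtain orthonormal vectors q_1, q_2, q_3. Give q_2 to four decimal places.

w_1 = (-1, -3, -2); ‖w_1‖ = 3.7417, so q_1 = (-0.2673, -0.8018, -0.5345).
q_1·w_2 = (-0.2673)·1 + (-0.8018)·4 + (-0.5345)·2 = -4.5434.
u_2 = w_2 + 4.5434·q_1 = (-0.2143, 0.3571, -0.4286).
‖u_2‖ = 0.5976, so q_2 = (-0.3586, 0.5976, -0.7171).

q_2 = (-0.3586, 0.5976, -0.7171)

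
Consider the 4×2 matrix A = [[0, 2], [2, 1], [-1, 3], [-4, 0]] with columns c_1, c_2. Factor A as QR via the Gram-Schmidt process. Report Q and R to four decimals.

Q = [[0.0000, 0.5354], [0.4364, 0.2932], [-0.2182, 0.7904], [-0.8729, -0.0510]], R = [[4.5826, -0.2182], [0.0000, 3.7353]]

e_1 = c_1/‖c_1‖ = (0, 2, -1, -4)/4.5826 = (0.0000, 0.4364, -0.2182, -0.8729).
r_{12} = e_1·c_2 = -0.2182.
u_2 = c_2 + 0.2182·e_1 = (2.0000, 1.0952, 2.9524, -0.1905).
‖u_2‖ = 3.7353, so e_2 = (0.5354, 0.2932, 0.7904, -0.0510).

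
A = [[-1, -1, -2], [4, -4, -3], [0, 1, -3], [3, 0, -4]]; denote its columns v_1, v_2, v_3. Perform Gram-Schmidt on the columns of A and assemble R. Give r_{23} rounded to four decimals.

r_{23} = -0.5536

v_1 = (-1, 4, 0, 3); ‖v_1‖ = 5.0990, so e_1 = (-0.1961, 0.7845, 0.0000, 0.5883).
e_1·v_2 = (-0.1961)·(-1) + 0.7845·(-4) + 0.0000·1 + 0.5883·0 = -2.9417.
u_2 = v_2 + 2.9417·e_1 = (-1.5769, -1.6923, 1.0000, 1.7308).
‖u_2‖ = 3.0571, so e_2 = (-0.5158, -0.5536, 0.3271, 0.5661).
r_{23} = e_2·v_3 = -0.5536.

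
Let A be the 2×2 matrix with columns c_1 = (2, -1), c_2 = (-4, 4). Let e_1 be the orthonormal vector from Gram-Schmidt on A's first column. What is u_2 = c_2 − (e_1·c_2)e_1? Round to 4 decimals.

u_2 = (0.8000, 1.6000)

c_1 = (2, -1); ‖c_1‖ = 2.2361, so e_1 = (0.8944, -0.4472).
e_1·c_2 = 0.8944·(-4) + (-0.4472)·4 = -5.3666.
u_2 = c_2 + 5.3666·e_1 = (0.8000, 1.6000).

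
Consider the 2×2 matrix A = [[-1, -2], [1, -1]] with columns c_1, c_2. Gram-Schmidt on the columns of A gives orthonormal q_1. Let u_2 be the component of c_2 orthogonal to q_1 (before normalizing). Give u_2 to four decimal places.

u_2 = (-1.5000, -1.5000)

q_1 = c_1/‖c_1‖ = (-1, 1)/1.4142 = (-0.7071, 0.7071).
r_{12} = q_1·c_2 = 0.7071.
u_2 = c_2 − 0.7071·q_1 = (-1.5000, -1.5000).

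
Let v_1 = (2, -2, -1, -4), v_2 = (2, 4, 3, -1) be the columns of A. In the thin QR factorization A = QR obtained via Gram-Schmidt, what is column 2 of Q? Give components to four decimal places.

v_1 = (2, -2, -1, -4); ‖v_1‖ = 5.0000, so q_1 = (0.4000, -0.4000, -0.2000, -0.8000).
q_1·v_2 = 0.4000·2 + (-0.4000)·4 + (-0.2000)·3 + (-0.8000)·(-1) = -0.6000.
u_2 = v_2 + 0.6000·q_1 = (2.2400, 3.7600, 2.8800, -1.4800).
‖u_2‖ = 5.4443, so q_2 = (0.4114, 0.6906, 0.5290, -0.2718).

q_2 = (0.4114, 0.6906, 0.5290, -0.2718)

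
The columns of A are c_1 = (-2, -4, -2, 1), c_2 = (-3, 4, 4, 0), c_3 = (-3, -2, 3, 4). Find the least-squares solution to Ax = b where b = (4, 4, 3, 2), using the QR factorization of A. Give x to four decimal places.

c_1 = (-2, -4, -2, 1); ‖c_1‖ = 5.0000, so e_1 = (-0.4000, -0.8000, -0.4000, 0.2000).
e_1·c_2 = (-0.4000)·(-3) + (-0.8000)·4 + (-0.4000)·4 + 0.2000·0 = -3.6000.
u_2 = c_2 + 3.6000·e_1 = (-4.4400, 1.1200, 2.5600, 0.7200).
‖u_2‖ = 5.2953, so e_2 = (-0.8385, 0.2115, 0.4834, 0.1360).
e_1·c_3 = (-0.4000)·(-3) + (-0.8000)·(-2) + (-0.4000)·3 + 0.2000·4 = 2.4000; e_2·c_3 = (-0.8385)·(-3) + 0.2115·(-2) + 0.4834·3 + 0.1360·4 = 4.0867.
u_3 = c_3 − 2.4000·e_1 − 4.0867·e_2 = (1.3866, -0.9444, 1.9843, 2.9643).
‖u_3‖ = 3.9420, so e_3 = (0.3517, -0.2396, 0.5034, 0.7520).
Qᵀb = (-5.6000, -0.7856, 3.4629).
Back-substitute: x_3 = 3.4629/3.9420 = 0.8785.
x_2 = (-0.7856 − 4.0867·0.8785)/5.2953 = -0.8263.
x_1 = (-5.6000 + 3.6000·(-0.8263) − 2.4000·0.8785)/5.0000 = -2.1366.

x = (-2.1366, -0.8263, 0.8785)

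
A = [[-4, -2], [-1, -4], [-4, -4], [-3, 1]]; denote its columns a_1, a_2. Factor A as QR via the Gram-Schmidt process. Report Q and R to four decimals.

Q = [[-0.6172, 0.0810], [-0.1543, -0.7239], [-0.6172, -0.3443], [-0.4629, 0.5923]], R = [[6.4807, 3.8576], [0.0000, 4.7031]]

a_1 = (-4, -1, -4, -3); ‖a_1‖ = 6.4807, so e_1 = (-0.6172, -0.1543, -0.6172, -0.4629).
e_1·a_2 = (-0.6172)·(-2) + (-0.1543)·(-4) + (-0.6172)·(-4) + (-0.4629)·1 = 3.8576.
u_2 = a_2 − 3.8576·e_1 = (0.3810, -3.4048, -1.6190, 2.7857).
‖u_2‖ = 4.7031, so e_2 = (0.0810, -0.7239, -0.3443, 0.5923).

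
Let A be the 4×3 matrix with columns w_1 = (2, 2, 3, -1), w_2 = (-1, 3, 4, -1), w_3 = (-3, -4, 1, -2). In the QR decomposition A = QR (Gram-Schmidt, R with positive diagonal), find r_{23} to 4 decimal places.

e_1 = w_1/‖w_1‖ = (2, 2, 3, -1)/4.2426 = (0.4714, 0.4714, 0.7071, -0.2357).
r_{12} = e_1·w_2 = 4.0069.
u_2 = w_2 − 4.0069·e_1 = (-2.8889, 1.1111, 1.1667, -0.0556).
‖u_2‖ = 3.3082, so e_2 = (-0.8732, 0.3359, 0.3527, -0.0168).
r_{23} = e_2·w_3 = 1.6625.

r_{23} = 1.6625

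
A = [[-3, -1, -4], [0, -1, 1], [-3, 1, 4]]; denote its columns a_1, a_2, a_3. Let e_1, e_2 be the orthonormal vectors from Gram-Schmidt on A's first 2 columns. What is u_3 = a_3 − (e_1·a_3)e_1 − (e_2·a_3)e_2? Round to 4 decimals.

u_3 = (-1.6667, 3.3333, 1.6667)

a_1 = (-3, 0, -3); ‖a_1‖ = 4.2426, so e_1 = (-0.7071, 0.0000, -0.7071).
e_1·a_2 = (-0.7071)·(-1) + 0.0000·(-1) + (-0.7071)·1 = 0.0000.
u_2 = a_2 + 0.0000·e_1 = (-1.0000, -1.0000, 1.0000).
‖u_2‖ = 1.7321, so e_2 = (-0.5774, -0.5774, 0.5774).
e_1·a_3 = (-0.7071)·(-4) + 0.0000·1 + (-0.7071)·4 = 0.0000; e_2·a_3 = (-0.5774)·(-4) + (-0.5774)·1 + 0.5774·4 = 4.0415.
u_3 = a_3 + 0.0000·e_1 − 4.0415·e_2 = (-1.6667, 3.3333, 1.6667).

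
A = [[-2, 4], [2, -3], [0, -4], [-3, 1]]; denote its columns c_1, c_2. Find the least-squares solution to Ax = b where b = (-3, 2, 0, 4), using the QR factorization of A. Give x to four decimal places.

c_1 = (-2, 2, 0, -3); ‖c_1‖ = 4.1231, so e_1 = (-0.4851, 0.4851, 0.0000, -0.7276).
e_1·c_2 = (-0.4851)·4 + 0.4851·(-3) + 0.0000·(-4) + (-0.7276)·1 = -4.1231.
u_2 = c_2 + 4.1231·e_1 = (2.0000, -1.0000, -4.0000, -2.0000).
‖u_2‖ = 5.0000, so e_2 = (0.4000, -0.2000, -0.8000, -0.4000).
Qᵀb = (-0.4851, -3.2000).
Back-substitute: x_2 = -3.2000/5.0000 = -0.6400.
x_1 = (-0.4851 + 4.1231·(-0.6400))/4.1231 = -0.7576.

x = (-0.7576, -0.6400)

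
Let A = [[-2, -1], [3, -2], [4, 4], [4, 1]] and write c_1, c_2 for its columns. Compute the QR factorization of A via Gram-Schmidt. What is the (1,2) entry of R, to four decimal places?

r_{12} = 2.3851

q_1 = c_1/‖c_1‖ = (-2, 3, 4, 4)/6.7082 = (-0.2981, 0.4472, 0.5963, 0.5963).
r_{12} = q_1·c_2 = 2.3851.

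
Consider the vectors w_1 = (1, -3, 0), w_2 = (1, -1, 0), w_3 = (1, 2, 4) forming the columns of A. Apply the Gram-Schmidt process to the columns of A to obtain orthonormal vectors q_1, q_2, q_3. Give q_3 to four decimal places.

q_3 = (0.0000, 0.0000, 1.0000)

q_1 = w_1/‖w_1‖ = (1, -3, 0)/3.1623 = (0.3162, -0.9487, 0.0000).
r_{12} = q_1·w_2 = 1.2649.
u_2 = w_2 − 1.2649·q_1 = (0.6000, 0.2000, 0.0000).
‖u_2‖ = 0.6325, so q_2 = (0.9487, 0.3162, 0.0000).
r_{13} = q_1·w_3 = -1.5811; r_{23} = q_2·w_3 = 1.5811.
u_3 = w_3 + 1.5811·q_1 − 1.5811·q_2 = (0.0000, 0.0000, 4.0000).
‖u_3‖ = 4.0000, so q_3 = (0.0000, 0.0000, 1.0000).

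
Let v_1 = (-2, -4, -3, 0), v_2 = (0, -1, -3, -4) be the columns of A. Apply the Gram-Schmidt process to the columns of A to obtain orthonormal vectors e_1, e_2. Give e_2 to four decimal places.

v_1 = (-2, -4, -3, 0); ‖v_1‖ = 5.3852, so e_1 = (-0.3714, -0.7428, -0.5571, 0.0000).
e_1·v_2 = (-0.3714)·0 + (-0.7428)·(-1) + (-0.5571)·(-3) + 0.0000·(-4) = 2.4140.
u_2 = v_2 − 2.4140·e_1 = (0.8966, 0.7931, -1.6552, -4.0000).
‖u_2‖ = 4.4914, so e_2 = (0.1996, 0.1766, -0.3685, -0.8906).

e_2 = (0.1996, 0.1766, -0.3685, -0.8906)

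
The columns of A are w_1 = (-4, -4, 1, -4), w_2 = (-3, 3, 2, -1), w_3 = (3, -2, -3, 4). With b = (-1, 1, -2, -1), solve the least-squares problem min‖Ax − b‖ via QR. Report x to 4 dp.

x = (0.0722, 0.2573, 0.1340)

w_1 = (-4, -4, 1, -4); ‖w_1‖ = 7.0000, so e_1 = (-0.5714, -0.5714, 0.1429, -0.5714).
e_1·w_2 = (-0.5714)·(-3) + (-0.5714)·3 + 0.1429·2 + (-0.5714)·(-1) = 0.8571.
u_2 = w_2 − 0.8571·e_1 = (-2.5102, 3.4898, 1.8776, -0.5102).
‖u_2‖ = 4.7186, so e_2 = (-0.5320, 0.7396, 0.3979, -0.1081).
e_1·w_3 = (-0.5714)·3 + (-0.5714)·(-2) + 0.1429·(-3) + (-0.5714)·4 = -3.2857; e_2·w_3 = (-0.5320)·3 + 0.7396·(-2) + 0.3979·(-3) + (-0.1081)·4 = -4.7013.
u_3 = w_3 + 3.2857·e_1 + 4.7013·e_2 = (-1.3786, -0.4005, -0.6599, 1.6141).
‖u_3‖ = 2.2587, so e_3 = (-0.6103, -0.1773, -0.2922, 0.7146).
Qᵀb = (0.2857, 0.5839, 0.3027).
Back-substitute: x_3 = 0.3027/2.2587 = 0.1340.
x_2 = (0.5839 + 4.7013·0.1340)/4.7186 = 0.2573.
x_1 = (0.2857 − 0.8571·0.2573 + 3.2857·0.1340)/7.0000 = 0.0722.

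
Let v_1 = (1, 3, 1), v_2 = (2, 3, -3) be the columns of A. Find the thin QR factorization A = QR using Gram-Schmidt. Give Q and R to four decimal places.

v_1 = (1, 3, 1); ‖v_1‖ = 3.3166, so q_1 = (0.3015, 0.9045, 0.3015).
q_1·v_2 = 0.3015·2 + 0.9045·3 + 0.3015·(-3) = 2.4121.
u_2 = v_2 − 2.4121·q_1 = (1.2727, 0.8182, -3.7273).
‖u_2‖ = 4.0227, so q_2 = (0.3164, 0.2034, -0.9266).

Q = [[0.3015, 0.3164], [0.9045, 0.2034], [0.3015, -0.9266]], R = [[3.3166, 2.4121], [0.0000, 4.0227]]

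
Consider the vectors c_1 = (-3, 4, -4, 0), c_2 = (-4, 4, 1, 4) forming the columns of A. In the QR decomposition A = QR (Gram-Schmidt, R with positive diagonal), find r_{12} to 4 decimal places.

e_1 = c_1/‖c_1‖ = (-3, 4, -4, 0)/6.4031 = (-0.4685, 0.6247, -0.6247, 0.0000).
r_{12} = e_1·c_2 = 3.7482.

r_{12} = 3.7482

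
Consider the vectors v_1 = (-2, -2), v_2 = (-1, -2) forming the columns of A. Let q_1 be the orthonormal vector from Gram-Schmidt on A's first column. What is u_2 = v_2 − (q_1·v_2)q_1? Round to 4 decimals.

u_2 = (0.5000, -0.5000)

v_1 = (-2, -2); ‖v_1‖ = 2.8284, so q_1 = (-0.7071, -0.7071).
q_1·v_2 = (-0.7071)·(-1) + (-0.7071)·(-2) = 2.1213.
u_2 = v_2 − 2.1213·q_1 = (0.5000, -0.5000).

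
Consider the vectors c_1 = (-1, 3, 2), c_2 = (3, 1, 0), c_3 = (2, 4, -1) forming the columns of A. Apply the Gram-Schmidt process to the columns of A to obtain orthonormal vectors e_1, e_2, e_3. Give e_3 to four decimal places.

e_3 = (-0.1690, 0.5071, -0.8452)

c_1 = (-1, 3, 2); ‖c_1‖ = 3.7417, so e_1 = (-0.2673, 0.8018, 0.5345).
e_1·c_2 = (-0.2673)·3 + 0.8018·1 + 0.5345·0 = 0.0000.
u_2 = c_2 + 0.0000·e_1 = (3.0000, 1.0000, 0.0000).
‖u_2‖ = 3.1623, so e_2 = (0.9487, 0.3162, 0.0000).
e_1·c_3 = (-0.2673)·2 + 0.8018·4 + 0.5345·(-1) = 2.1381; e_2·c_3 = 0.9487·2 + 0.3162·4 + 0.0000·(-1) = 3.1623.
u_3 = c_3 − 2.1381·e_1 − 3.1623·e_2 = (-0.4286, 1.2857, -2.1429).
‖u_3‖ = 2.5355, so e_3 = (-0.1690, 0.5071, -0.8452).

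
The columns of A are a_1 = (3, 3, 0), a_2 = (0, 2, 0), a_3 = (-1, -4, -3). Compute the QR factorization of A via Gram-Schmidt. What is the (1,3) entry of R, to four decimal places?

a_1 = (3, 3, 0); ‖a_1‖ = 4.2426, so e_1 = (0.7071, 0.7071, 0.0000).
r_{13} = e_1·a_3 = -3.5355.

r_{13} = -3.5355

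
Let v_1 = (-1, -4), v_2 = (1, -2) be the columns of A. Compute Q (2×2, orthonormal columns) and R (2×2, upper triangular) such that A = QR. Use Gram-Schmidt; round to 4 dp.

q_1 = v_1/‖v_1‖ = (-1, -4)/4.1231 = (-0.2425, -0.9701).
r_{12} = q_1·v_2 = 1.6977.
u_2 = v_2 − 1.6977·q_1 = (1.4118, -0.3529).
‖u_2‖ = 1.4552, so q_2 = (0.9701, -0.2425).

Q = [[-0.2425, 0.9701], [-0.9701, -0.2425]], R = [[4.1231, 1.6977], [0.0000, 1.4552]]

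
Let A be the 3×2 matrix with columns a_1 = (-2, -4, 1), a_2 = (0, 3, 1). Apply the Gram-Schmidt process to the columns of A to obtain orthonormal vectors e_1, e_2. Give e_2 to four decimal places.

e_2 = (-0.5089, 0.4395, 0.7402)

e_1 = a_1/‖a_1‖ = (-2, -4, 1)/4.5826 = (-0.4364, -0.8729, 0.2182).
r_{12} = e_1·a_2 = -2.4004.
u_2 = a_2 + 2.4004·e_1 = (-1.0476, 0.9048, 1.5238).
‖u_2‖ = 2.0587, so e_2 = (-0.5089, 0.4395, 0.7402).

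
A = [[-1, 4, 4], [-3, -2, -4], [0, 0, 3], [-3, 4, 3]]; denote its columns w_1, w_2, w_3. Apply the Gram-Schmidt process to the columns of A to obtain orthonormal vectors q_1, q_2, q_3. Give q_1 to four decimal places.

w_1 = (-1, -3, 0, -3); ‖w_1‖ = 4.3589, so q_1 = (-0.2294, -0.6882, 0.0000, -0.6882).

q_1 = (-0.2294, -0.6882, 0.0000, -0.6882)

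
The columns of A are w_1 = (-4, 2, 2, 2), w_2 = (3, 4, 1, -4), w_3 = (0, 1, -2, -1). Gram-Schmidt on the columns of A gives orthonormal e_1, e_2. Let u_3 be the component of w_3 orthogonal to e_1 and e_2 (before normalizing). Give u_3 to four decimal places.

u_3 = (-0.7584, 0.7249, -1.9182, -0.3234)

w_1 = (-4, 2, 2, 2); ‖w_1‖ = 5.2915, so e_1 = (-0.7559, 0.3780, 0.3780, 0.3780).
e_1·w_2 = (-0.7559)·3 + 0.3780·4 + 0.3780·1 + 0.3780·(-4) = -1.8898.
u_2 = w_2 + 1.8898·e_1 = (1.5714, 4.7143, 1.7143, -3.2857).
‖u_2‖ = 6.1991, so e_2 = (0.2535, 0.7605, 0.2765, -0.5300).
e_1·w_3 = (-0.7559)·0 + 0.3780·1 + 0.3780·(-2) + 0.3780·(-1) = -0.7559; e_2·w_3 = 0.2535·0 + 0.7605·1 + 0.2765·(-2) + (-0.5300)·(-1) = 0.7374.
u_3 = w_3 + 0.7559·e_1 − 0.7374·e_2 = (-0.7584, 0.7249, -1.9182, -0.3234).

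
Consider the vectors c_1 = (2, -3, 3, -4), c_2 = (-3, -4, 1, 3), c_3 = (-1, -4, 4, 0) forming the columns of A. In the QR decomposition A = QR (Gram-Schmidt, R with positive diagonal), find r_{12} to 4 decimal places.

r_{12} = -0.4867

e_1 = c_1/‖c_1‖ = (2, -3, 3, -4)/6.1644 = (0.3244, -0.4867, 0.4867, -0.6489).
r_{12} = e_1·c_2 = -0.4867.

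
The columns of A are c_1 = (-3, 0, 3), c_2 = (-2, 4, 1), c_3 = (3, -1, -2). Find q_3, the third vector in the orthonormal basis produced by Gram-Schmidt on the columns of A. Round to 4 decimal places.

q_3 = (0.6963, 0.1741, 0.6963)

q_1 = c_1/‖c_1‖ = (-3, 0, 3)/4.2426 = (-0.7071, 0.0000, 0.7071).
r_{12} = q_1·c_2 = 2.1213.
u_2 = c_2 − 2.1213·q_1 = (-0.5000, 4.0000, -0.5000).
‖u_2‖ = 4.0620, so q_2 = (-0.1231, 0.9847, -0.1231).
r_{13} = q_1·c_3 = -3.5355; r_{23} = q_2·c_3 = -1.1078.
u_3 = c_3 + 3.5355·q_1 + 1.1078·q_2 = (0.3636, 0.0909, 0.3636).
‖u_3‖ = 0.5222, so q_3 = (0.6963, 0.1741, 0.6963).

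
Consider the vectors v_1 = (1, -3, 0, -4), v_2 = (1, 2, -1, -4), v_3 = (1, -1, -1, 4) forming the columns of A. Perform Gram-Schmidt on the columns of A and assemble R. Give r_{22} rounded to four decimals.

e_1 = v_1/‖v_1‖ = (1, -3, 0, -4)/5.0990 = (0.1961, -0.5883, 0.0000, -0.7845).
r_{12} = e_1·v_2 = 2.1573.
u_2 = v_2 − 2.1573·e_1 = (0.5769, 3.2692, -1.0000, -2.3077).
r_{22} = ‖u_2‖ = 4.1649.

r_{22} = 4.1649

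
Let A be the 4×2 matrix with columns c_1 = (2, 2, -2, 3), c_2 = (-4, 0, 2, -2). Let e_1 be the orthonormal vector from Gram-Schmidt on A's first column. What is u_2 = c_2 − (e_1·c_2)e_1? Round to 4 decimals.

u_2 = (-2.2857, 1.7143, 0.2857, 0.5714)

c_1 = (2, 2, -2, 3); ‖c_1‖ = 4.5826, so e_1 = (0.4364, 0.4364, -0.4364, 0.6547).
e_1·c_2 = 0.4364·(-4) + 0.4364·0 + (-0.4364)·2 + 0.6547·(-2) = -3.9279.
u_2 = c_2 + 3.9279·e_1 = (-2.2857, 1.7143, 0.2857, 0.5714).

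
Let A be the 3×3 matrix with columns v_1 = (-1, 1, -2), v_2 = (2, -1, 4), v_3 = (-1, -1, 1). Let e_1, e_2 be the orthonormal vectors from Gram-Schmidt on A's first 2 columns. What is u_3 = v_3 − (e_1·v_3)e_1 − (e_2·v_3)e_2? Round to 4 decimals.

u_3 = (-1.2000, 0.0000, 0.6000)

e_1 = v_1/‖v_1‖ = (-1, 1, -2)/2.4495 = (-0.4082, 0.4082, -0.8165).
r_{12} = e_1·v_2 = -4.4907.
u_2 = v_2 + 4.4907·e_1 = (0.1667, 0.8333, 0.3333).
‖u_2‖ = 0.9129, so e_2 = (0.1826, 0.9129, 0.3651).
r_{13} = e_1·v_3 = -0.8165; r_{23} = e_2·v_3 = -0.7303.
u_3 = v_3 + 0.8165·e_1 + 0.7303·e_2 = (-1.2000, 0.0000, 0.6000).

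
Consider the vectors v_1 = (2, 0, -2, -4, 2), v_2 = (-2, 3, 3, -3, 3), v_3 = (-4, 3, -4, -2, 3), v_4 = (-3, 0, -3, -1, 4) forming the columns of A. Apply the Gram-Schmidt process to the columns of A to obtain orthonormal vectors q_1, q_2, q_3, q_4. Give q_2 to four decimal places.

q_2 = (-0.4187, 0.4885, 0.5816, -0.3024, 0.3955)

q_1 = v_1/‖v_1‖ = (2, 0, -2, -4, 2)/5.2915 = (0.3780, 0.0000, -0.3780, -0.7559, 0.3780).
r_{12} = q_1·v_2 = 1.5119.
u_2 = v_2 − 1.5119·q_1 = (-2.5714, 3.0000, 3.5714, -1.8571, 2.4286).
‖u_2‖ = 6.1412, so q_2 = (-0.4187, 0.4885, 0.5816, -0.3024, 0.3955).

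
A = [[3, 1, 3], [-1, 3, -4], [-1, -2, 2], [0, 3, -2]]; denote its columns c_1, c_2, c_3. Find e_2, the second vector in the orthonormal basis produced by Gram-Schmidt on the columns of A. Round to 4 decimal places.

e_2 = (0.0955, 0.6688, -0.3822, 0.6305)

c_1 = (3, -1, -1, 0); ‖c_1‖ = 3.3166, so e_1 = (0.9045, -0.3015, -0.3015, 0.0000).
e_1·c_2 = 0.9045·1 + (-0.3015)·3 + (-0.3015)·(-2) + 0.0000·3 = 0.6030.
u_2 = c_2 − 0.6030·e_1 = (0.4545, 3.1818, -1.8182, 3.0000).
‖u_2‖ = 4.7578, so e_2 = (0.0955, 0.6688, -0.3822, 0.6305).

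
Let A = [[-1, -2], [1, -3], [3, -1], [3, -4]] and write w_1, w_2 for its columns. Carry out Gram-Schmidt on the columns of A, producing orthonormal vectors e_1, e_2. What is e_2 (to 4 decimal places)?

e_2 = (-0.6751, -0.5305, 0.3376, -0.3858)

e_1 = w_1/‖w_1‖ = (-1, 1, 3, 3)/4.4721 = (-0.2236, 0.2236, 0.6708, 0.6708).
r_{12} = e_1·w_2 = -3.5777.
u_2 = w_2 + 3.5777·e_1 = (-2.8000, -2.2000, 1.4000, -1.6000).
‖u_2‖ = 4.1473, so e_2 = (-0.6751, -0.5305, 0.3376, -0.3858).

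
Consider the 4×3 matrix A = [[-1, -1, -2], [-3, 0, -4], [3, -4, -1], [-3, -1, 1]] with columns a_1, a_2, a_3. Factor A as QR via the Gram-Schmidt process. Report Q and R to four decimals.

e_1 = a_1/‖a_1‖ = (-1, -3, 3, -3)/5.2915 = (-0.1890, -0.5669, 0.5669, -0.5669).
r_{12} = e_1·a_2 = -1.5119.
u_2 = a_2 + 1.5119·e_1 = (-1.2857, -0.8571, -3.1429, -1.8571).
‖u_2‖ = 3.9641, so e_2 = (-0.3243, -0.2162, -0.7928, -0.4685).
r_{13} = e_1·a_3 = 1.5119; r_{23} = e_2·a_3 = 1.8379.
u_3 = a_3 − 1.5119·e_1 − 1.8379·e_2 = (-1.1182, -2.7455, -0.4000, 2.7182).
‖u_3‖ = 4.0418, so e_3 = (-0.2767, -0.6793, -0.0990, 0.6725).

Q = [[-0.1890, -0.3243, -0.2767], [-0.5669, -0.2162, -0.6793], [0.5669, -0.7928, -0.0990], [-0.5669, -0.4685, 0.6725]], R = [[5.2915, -1.5119, 1.5119], [0.0000, 3.9641, 1.8379], [0.0000, 0.0000, 4.0418]]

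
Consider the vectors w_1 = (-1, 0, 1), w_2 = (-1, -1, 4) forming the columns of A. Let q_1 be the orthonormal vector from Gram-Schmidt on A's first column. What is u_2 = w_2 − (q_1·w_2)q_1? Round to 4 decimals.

w_1 = (-1, 0, 1); ‖w_1‖ = 1.4142, so q_1 = (-0.7071, 0.0000, 0.7071).
q_1·w_2 = (-0.7071)·(-1) + 0.0000·(-1) + 0.7071·4 = 3.5355.
u_2 = w_2 − 3.5355·q_1 = (1.5000, -1.0000, 1.5000).

u_2 = (1.5000, -1.0000, 1.5000)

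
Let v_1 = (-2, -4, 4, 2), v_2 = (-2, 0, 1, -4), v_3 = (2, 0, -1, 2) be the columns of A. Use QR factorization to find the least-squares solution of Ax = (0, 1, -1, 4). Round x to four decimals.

x = (-0.2759, -2.5172, -2.7586)

v_1 = (-2, -4, 4, 2); ‖v_1‖ = 6.3246, so e_1 = (-0.3162, -0.6325, 0.6325, 0.3162).
e_1·v_2 = (-0.3162)·(-2) + (-0.6325)·0 + 0.6325·1 + 0.3162·(-4) = 0.0000.
u_2 = v_2 + 0.0000·e_1 = (-2.0000, 0.0000, 1.0000, -4.0000).
‖u_2‖ = 4.5826, so e_2 = (-0.4364, 0.0000, 0.2182, -0.8729).
e_1·v_3 = (-0.3162)·2 + (-0.6325)·0 + 0.6325·(-1) + 0.3162·2 = -0.6325; e_2·v_3 = (-0.4364)·2 + 0.0000·0 + 0.2182·(-1) + (-0.8729)·2 = -2.8368.
u_3 = v_3 + 0.6325·e_1 + 2.8368·e_2 = (0.5619, -0.4000, 0.0190, -0.2762).
‖u_3‖ = 0.7432, so e_3 = (0.7560, -0.5382, 0.0256, -0.3716).
Qᵀb = (0.0000, -3.7097, -2.0503).
Back-substitute: x_3 = -2.0503/0.7432 = -2.7586.
x_2 = (-3.7097 + 2.8368·(-2.7586))/4.5826 = -2.5172.
x_1 = (0.0000 + 0.0000·(-2.5172) + 0.6325·(-2.7586))/6.3246 = -0.2759.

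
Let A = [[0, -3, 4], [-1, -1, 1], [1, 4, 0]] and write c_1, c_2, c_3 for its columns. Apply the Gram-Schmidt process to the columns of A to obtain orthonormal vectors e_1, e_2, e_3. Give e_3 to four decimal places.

e_3 = (0.5774, 0.5774, 0.5774)

c_1 = (0, -1, 1); ‖c_1‖ = 1.4142, so e_1 = (0.0000, -0.7071, 0.7071).
e_1·c_2 = 0.0000·(-3) + (-0.7071)·(-1) + 0.7071·4 = 3.5355.
u_2 = c_2 − 3.5355·e_1 = (-3.0000, 1.5000, 1.5000).
‖u_2‖ = 3.6742, so e_2 = (-0.8165, 0.4082, 0.4082).
e_1·c_3 = 0.0000·4 + (-0.7071)·1 + 0.7071·0 = -0.7071; e_2·c_3 = (-0.8165)·4 + 0.4082·1 + 0.4082·0 = -2.8577.
u_3 = c_3 + 0.7071·e_1 + 2.8577·e_2 = (1.6667, 1.6667, 1.6667).
‖u_3‖ = 2.8868, so e_3 = (0.5774, 0.5774, 0.5774).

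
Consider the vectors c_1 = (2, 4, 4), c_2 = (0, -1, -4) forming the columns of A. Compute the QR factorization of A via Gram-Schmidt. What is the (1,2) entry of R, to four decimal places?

r_{12} = -3.3333

c_1 = (2, 4, 4); ‖c_1‖ = 6.0000, so e_1 = (0.3333, 0.6667, 0.6667).
r_{12} = e_1·c_2 = -3.3333.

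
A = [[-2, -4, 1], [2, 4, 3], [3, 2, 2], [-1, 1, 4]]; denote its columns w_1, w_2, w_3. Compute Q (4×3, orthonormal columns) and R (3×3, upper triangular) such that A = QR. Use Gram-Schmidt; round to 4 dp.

Q = [[-0.4714, -0.4714, 0.6180], [0.4714, 0.4714, 0.2443], [0.7071, -0.4243, 0.4484], [-0.2357, 0.6128, 0.5978]], R = [[4.2426, 4.9497, 1.4142], [0.0000, 3.5355, 2.5456], [0.0000, 0.0000, 4.6390]]

q_1 = w_1/‖w_1‖ = (-2, 2, 3, -1)/4.2426 = (-0.4714, 0.4714, 0.7071, -0.2357).
r_{12} = q_1·w_2 = 4.9497.
u_2 = w_2 − 4.9497·q_1 = (-1.6667, 1.6667, -1.5000, 2.1667).
‖u_2‖ = 3.5355, so q_2 = (-0.4714, 0.4714, -0.4243, 0.6128).
r_{13} = q_1·w_3 = 1.4142; r_{23} = q_2·w_3 = 2.5456.
u_3 = w_3 − 1.4142·q_1 − 2.5456·q_2 = (2.8667, 1.1333, 2.0800, 2.7733).
‖u_3‖ = 4.6390, so q_3 = (0.6180, 0.2443, 0.4484, 0.5978).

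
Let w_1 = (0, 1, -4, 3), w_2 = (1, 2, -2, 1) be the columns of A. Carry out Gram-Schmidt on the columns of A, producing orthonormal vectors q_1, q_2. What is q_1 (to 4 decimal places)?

q_1 = (0.0000, 0.1961, -0.7845, 0.5883)

w_1 = (0, 1, -4, 3); ‖w_1‖ = 5.0990, so q_1 = (0.0000, 0.1961, -0.7845, 0.5883).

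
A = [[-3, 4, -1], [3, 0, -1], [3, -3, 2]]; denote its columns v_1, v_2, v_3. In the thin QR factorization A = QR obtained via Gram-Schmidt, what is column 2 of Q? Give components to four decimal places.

v_1 = (-3, 3, 3); ‖v_1‖ = 5.1962, so e_1 = (-0.5774, 0.5774, 0.5774).
e_1·v_2 = (-0.5774)·4 + 0.5774·0 + 0.5774·(-3) = -4.0415.
u_2 = v_2 + 4.0415·e_1 = (1.6667, 2.3333, -0.6667).
‖u_2‖ = 2.9439, so e_2 = (0.5661, 0.7926, -0.2265).

e_2 = (0.5661, 0.7926, -0.2265)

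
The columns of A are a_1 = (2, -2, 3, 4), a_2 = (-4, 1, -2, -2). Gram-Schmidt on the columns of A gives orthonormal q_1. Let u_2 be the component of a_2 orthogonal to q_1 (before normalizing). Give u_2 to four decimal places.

u_2 = (-2.5455, -0.4545, 0.1818, 0.9091)

q_1 = a_1/‖a_1‖ = (2, -2, 3, 4)/5.7446 = (0.3482, -0.3482, 0.5222, 0.6963).
r_{12} = q_1·a_2 = -4.1779.
u_2 = a_2 + 4.1779·q_1 = (-2.5455, -0.4545, 0.1818, 0.9091).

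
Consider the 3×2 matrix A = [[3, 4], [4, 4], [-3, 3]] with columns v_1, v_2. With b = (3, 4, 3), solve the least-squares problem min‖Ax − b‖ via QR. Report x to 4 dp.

v_1 = (3, 4, -3); ‖v_1‖ = 5.8310, so q_1 = (0.5145, 0.6860, -0.5145).
q_1·v_2 = 0.5145·4 + 0.6860·4 + (-0.5145)·3 = 3.2585.
u_2 = v_2 − 3.2585·q_1 = (2.3235, 1.7647, 4.6765).
‖u_2‖ = 5.5120, so q_2 = (0.4215, 0.3202, 0.8484).
Qᵀb = (2.7440, 5.0905).
Back-substitute: x_2 = 5.0905/5.5120 = 0.9235.
x_1 = (2.7440 − 3.2585·0.9235)/5.8310 = -0.0455.

x = (-0.0455, 0.9235)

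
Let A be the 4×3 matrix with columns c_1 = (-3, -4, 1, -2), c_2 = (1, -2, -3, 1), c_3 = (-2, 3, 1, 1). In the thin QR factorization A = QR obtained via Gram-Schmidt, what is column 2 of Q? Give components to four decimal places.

e_1 = c_1/‖c_1‖ = (-3, -4, 1, -2)/5.4772 = (-0.5477, -0.7303, 0.1826, -0.3651).
r_{12} = e_1·c_2 = 0.0000.
u_2 = c_2 + 0.0000·e_1 = (1.0000, -2.0000, -3.0000, 1.0000).
‖u_2‖ = 3.8730, so e_2 = (0.2582, -0.5164, -0.7746, 0.2582).

e_2 = (0.2582, -0.5164, -0.7746, 0.2582)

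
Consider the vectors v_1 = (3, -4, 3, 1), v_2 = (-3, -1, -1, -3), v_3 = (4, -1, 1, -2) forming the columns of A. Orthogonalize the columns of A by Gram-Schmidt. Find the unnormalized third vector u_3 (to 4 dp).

v_1 = (3, -4, 3, 1); ‖v_1‖ = 5.9161, so q_1 = (0.5071, -0.6761, 0.5071, 0.1690).
q_1·v_2 = 0.5071·(-3) + (-0.6761)·(-1) + 0.5071·(-1) + 0.1690·(-3) = -1.8593.
u_2 = v_2 + 1.8593·q_1 = (-2.0571, -2.2571, -0.0571, -2.6857).
‖u_2‖ = 4.0673, so q_2 = (-0.5058, -0.5549, -0.0140, -0.6603).
q_1·v_3 = 0.5071·4 + (-0.6761)·(-1) + 0.5071·1 + 0.1690·(-2) = 2.8735; q_2·v_3 = (-0.5058)·4 + (-0.5549)·(-1) + (-0.0140)·1 + (-0.6603)·(-2) = -0.1616.
u_3 = v_3 − 2.8735·q_1 + 0.1616·q_2 = (2.4611, 0.8532, -0.4594, -2.5924).

u_3 = (2.4611, 0.8532, -0.4594, -2.5924)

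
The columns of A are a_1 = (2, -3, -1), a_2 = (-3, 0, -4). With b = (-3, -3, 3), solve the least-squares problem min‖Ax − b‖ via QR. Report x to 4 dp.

a_1 = (2, -3, -1); ‖a_1‖ = 3.7417, so e_1 = (0.5345, -0.8018, -0.2673).
e_1·a_2 = 0.5345·(-3) + (-0.8018)·0 + (-0.2673)·(-4) = -0.5345.
u_2 = a_2 + 0.5345·e_1 = (-2.7143, -0.4286, -4.1429).
‖u_2‖ = 4.9713, so e_2 = (-0.5460, -0.0862, -0.8333).
Qᵀb = (0.0000, -0.6035).
Back-substitute: x_2 = -0.6035/4.9713 = -0.1214.
x_1 = (0.0000 + 0.5345·(-0.1214))/3.7417 = -0.0173.

x = (-0.0173, -0.1214)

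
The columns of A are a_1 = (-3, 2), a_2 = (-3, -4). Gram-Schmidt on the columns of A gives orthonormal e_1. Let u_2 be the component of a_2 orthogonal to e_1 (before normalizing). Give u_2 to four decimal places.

e_1 = a_1/‖a_1‖ = (-3, 2)/3.6056 = (-0.8321, 0.5547).
r_{12} = e_1·a_2 = 0.2774.
u_2 = a_2 − 0.2774·e_1 = (-2.7692, -4.1538).

u_2 = (-2.7692, -4.1538)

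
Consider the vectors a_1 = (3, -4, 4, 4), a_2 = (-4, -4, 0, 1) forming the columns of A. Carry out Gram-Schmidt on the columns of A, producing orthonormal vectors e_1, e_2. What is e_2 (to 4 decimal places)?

a_1 = (3, -4, 4, 4); ‖a_1‖ = 7.5498, so e_1 = (0.3974, -0.5298, 0.5298, 0.5298).
e_1·a_2 = 0.3974·(-4) + (-0.5298)·(-4) + 0.5298·0 + 0.5298·1 = 1.0596.
u_2 = a_2 − 1.0596·e_1 = (-4.4211, -3.4386, -0.5614, 0.4386).
‖u_2‖ = 5.6460, so e_2 = (-0.7830, -0.6090, -0.0994, 0.0777).

e_2 = (-0.7830, -0.6090, -0.0994, 0.0777)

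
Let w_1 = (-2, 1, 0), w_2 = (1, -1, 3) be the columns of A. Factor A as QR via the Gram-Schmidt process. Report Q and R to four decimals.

w_1 = (-2, 1, 0); ‖w_1‖ = 2.2361, so q_1 = (-0.8944, 0.4472, 0.0000).
q_1·w_2 = (-0.8944)·1 + 0.4472·(-1) + 0.0000·3 = -1.3416.
u_2 = w_2 + 1.3416·q_1 = (-0.2000, -0.4000, 3.0000).
‖u_2‖ = 3.0332, so q_2 = (-0.0659, -0.1319, 0.9891).

Q = [[-0.8944, -0.0659], [0.4472, -0.1319], [0.0000, 0.9891]], R = [[2.2361, -1.3416], [0.0000, 3.0332]]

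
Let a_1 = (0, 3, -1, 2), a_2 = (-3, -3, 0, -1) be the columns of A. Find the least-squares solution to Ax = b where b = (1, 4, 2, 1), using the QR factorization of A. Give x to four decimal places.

x = (0.3586, -0.6345)

a_1 = (0, 3, -1, 2); ‖a_1‖ = 3.7417, so q_1 = (0.0000, 0.8018, -0.2673, 0.5345).
q_1·a_2 = 0.0000·(-3) + 0.8018·(-3) + (-0.2673)·0 + 0.5345·(-1) = -2.9399.
u_2 = a_2 + 2.9399·q_1 = (-3.0000, -0.6429, -0.7857, 0.5714).
‖u_2‖ = 3.2183, so q_2 = (-0.9322, -0.1998, -0.2441, 0.1776).
Qᵀb = (3.2071, -2.0419).
Back-substitute: x_2 = -2.0419/3.2183 = -0.6345.
x_1 = (3.2071 + 2.9399·(-0.6345))/3.7417 = 0.3586.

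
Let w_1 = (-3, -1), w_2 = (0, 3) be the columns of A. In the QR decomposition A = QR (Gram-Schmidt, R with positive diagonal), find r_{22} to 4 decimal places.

w_1 = (-3, -1); ‖w_1‖ = 3.1623, so e_1 = (-0.9487, -0.3162).
e_1·w_2 = (-0.9487)·0 + (-0.3162)·3 = -0.9487.
u_2 = w_2 + 0.9487·e_1 = (-0.9000, 2.7000).
r_{22} = ‖u_2‖ = 2.8460.

r_{22} = 2.8460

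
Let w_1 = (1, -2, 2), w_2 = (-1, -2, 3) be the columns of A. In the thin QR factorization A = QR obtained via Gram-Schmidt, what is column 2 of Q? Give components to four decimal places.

e_1 = w_1/‖w_1‖ = (1, -2, 2)/3.0000 = (0.3333, -0.6667, 0.6667).
r_{12} = e_1·w_2 = 3.0000.
u_2 = w_2 − 3.0000·e_1 = (-2.0000, 0.0000, 1.0000).
‖u_2‖ = 2.2361, so e_2 = (-0.8944, 0.0000, 0.4472).

e_2 = (-0.8944, 0.0000, 0.4472)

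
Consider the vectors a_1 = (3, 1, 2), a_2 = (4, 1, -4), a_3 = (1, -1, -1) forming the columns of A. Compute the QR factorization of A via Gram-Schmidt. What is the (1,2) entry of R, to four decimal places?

r_{12} = 1.3363

a_1 = (3, 1, 2); ‖a_1‖ = 3.7417, so q_1 = (0.8018, 0.2673, 0.5345).
r_{12} = q_1·a_2 = 1.3363.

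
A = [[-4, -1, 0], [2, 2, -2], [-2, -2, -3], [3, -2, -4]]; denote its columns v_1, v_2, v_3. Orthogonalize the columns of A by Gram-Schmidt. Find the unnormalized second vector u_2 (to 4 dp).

u_2 = (-0.2727, 1.6364, -1.6364, -2.5455)

q_1 = v_1/‖v_1‖ = (-4, 2, -2, 3)/5.7446 = (-0.6963, 0.3482, -0.3482, 0.5222).
r_{12} = q_1·v_2 = 1.0445.
u_2 = v_2 − 1.0445·q_1 = (-0.2727, 1.6364, -1.6364, -2.5455).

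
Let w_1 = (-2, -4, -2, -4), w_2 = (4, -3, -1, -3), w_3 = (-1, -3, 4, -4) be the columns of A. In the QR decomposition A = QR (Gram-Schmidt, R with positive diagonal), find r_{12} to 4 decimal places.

r_{12} = 2.8460

w_1 = (-2, -4, -2, -4); ‖w_1‖ = 6.3246, so q_1 = (-0.3162, -0.6325, -0.3162, -0.6325).
r_{12} = q_1·w_2 = 2.8460.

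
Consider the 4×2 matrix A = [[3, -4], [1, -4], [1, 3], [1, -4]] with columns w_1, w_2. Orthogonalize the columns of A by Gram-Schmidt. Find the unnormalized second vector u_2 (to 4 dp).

w_1 = (3, 1, 1, 1); ‖w_1‖ = 3.4641, so q_1 = (0.8660, 0.2887, 0.2887, 0.2887).
q_1·w_2 = 0.8660·(-4) + 0.2887·(-4) + 0.2887·3 + 0.2887·(-4) = -4.9075.
u_2 = w_2 + 4.9075·q_1 = (0.2500, -2.5833, 4.4167, -2.5833).

u_2 = (0.2500, -2.5833, 4.4167, -2.5833)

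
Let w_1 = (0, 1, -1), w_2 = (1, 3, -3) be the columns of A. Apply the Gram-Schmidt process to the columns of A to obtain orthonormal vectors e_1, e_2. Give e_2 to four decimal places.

w_1 = (0, 1, -1); ‖w_1‖ = 1.4142, so e_1 = (0.0000, 0.7071, -0.7071).
e_1·w_2 = 0.0000·1 + 0.7071·3 + (-0.7071)·(-3) = 4.2426.
u_2 = w_2 − 4.2426·e_1 = (1.0000, 0.0000, 0.0000).
‖u_2‖ = 1.0000, so e_2 = (1.0000, 0.0000, 0.0000).

e_2 = (1.0000, 0.0000, 0.0000)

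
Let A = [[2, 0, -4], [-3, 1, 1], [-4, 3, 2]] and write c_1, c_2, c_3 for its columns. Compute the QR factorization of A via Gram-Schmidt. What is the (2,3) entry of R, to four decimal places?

c_1 = (2, -3, -4); ‖c_1‖ = 5.3852, so q_1 = (0.3714, -0.5571, -0.7428).
q_1·c_2 = 0.3714·0 + (-0.5571)·1 + (-0.7428)·3 = -2.7854.
u_2 = c_2 + 2.7854·q_1 = (1.0345, -0.5517, 0.9310).
‖u_2‖ = 1.4971, so q_2 = (0.6910, -0.3685, 0.6219).
r_{23} = q_2·c_3 = -1.8887.

r_{23} = -1.8887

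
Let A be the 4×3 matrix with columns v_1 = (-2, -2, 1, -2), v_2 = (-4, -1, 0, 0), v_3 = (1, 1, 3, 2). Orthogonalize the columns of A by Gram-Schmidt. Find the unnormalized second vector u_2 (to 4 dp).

u_2 = (-2.4615, 0.5385, -0.7692, 1.5385)

v_1 = (-2, -2, 1, -2); ‖v_1‖ = 3.6056, so q_1 = (-0.5547, -0.5547, 0.2774, -0.5547).
q_1·v_2 = (-0.5547)·(-4) + (-0.5547)·(-1) + 0.2774·0 + (-0.5547)·0 = 2.7735.
u_2 = v_2 − 2.7735·q_1 = (-2.4615, 0.5385, -0.7692, 1.5385).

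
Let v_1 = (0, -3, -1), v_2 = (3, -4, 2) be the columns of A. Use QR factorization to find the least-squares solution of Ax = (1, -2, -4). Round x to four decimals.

v_1 = (0, -3, -1); ‖v_1‖ = 3.1623, so q_1 = (0.0000, -0.9487, -0.3162).
q_1·v_2 = 0.0000·3 + (-0.9487)·(-4) + (-0.3162)·2 = 3.1623.
u_2 = v_2 − 3.1623·q_1 = (3.0000, -1.0000, 3.0000).
‖u_2‖ = 4.3589, so q_2 = (0.6882, -0.2294, 0.6882).
Qᵀb = (3.1623, -1.6059).
Back-substitute: x_2 = -1.6059/4.3589 = -0.3684.
x_1 = (3.1623 − 3.1623·(-0.3684))/3.1623 = 1.3684.

x = (1.3684, -0.3684)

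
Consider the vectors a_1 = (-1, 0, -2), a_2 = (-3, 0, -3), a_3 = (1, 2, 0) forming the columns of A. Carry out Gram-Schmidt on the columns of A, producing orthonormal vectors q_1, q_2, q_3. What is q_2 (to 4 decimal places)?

q_2 = (-0.8944, 0.0000, 0.4472)

q_1 = a_1/‖a_1‖ = (-1, 0, -2)/2.2361 = (-0.4472, 0.0000, -0.8944).
r_{12} = q_1·a_2 = 4.0249.
u_2 = a_2 − 4.0249·q_1 = (-1.2000, 0.0000, 0.6000).
‖u_2‖ = 1.3416, so q_2 = (-0.8944, 0.0000, 0.4472).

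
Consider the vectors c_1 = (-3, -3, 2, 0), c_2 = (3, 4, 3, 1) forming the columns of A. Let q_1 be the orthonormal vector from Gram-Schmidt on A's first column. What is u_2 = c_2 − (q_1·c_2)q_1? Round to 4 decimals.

u_2 = (0.9545, 1.9545, 4.3636, 1.0000)

q_1 = c_1/‖c_1‖ = (-3, -3, 2, 0)/4.6904 = (-0.6396, -0.6396, 0.4264, 0.0000).
r_{12} = q_1·c_2 = -3.1980.
u_2 = c_2 + 3.1980·q_1 = (0.9545, 1.9545, 4.3636, 1.0000).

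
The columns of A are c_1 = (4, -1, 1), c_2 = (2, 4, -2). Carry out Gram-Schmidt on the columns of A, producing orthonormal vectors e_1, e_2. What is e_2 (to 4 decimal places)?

c_1 = (4, -1, 1); ‖c_1‖ = 4.2426, so e_1 = (0.9428, -0.2357, 0.2357).
e_1·c_2 = 0.9428·2 + (-0.2357)·4 + 0.2357·(-2) = 0.4714.
u_2 = c_2 − 0.4714·e_1 = (1.5556, 4.1111, -2.1111).
‖u_2‖ = 4.8762, so e_2 = (0.3190, 0.8431, -0.4329).

e_2 = (0.3190, 0.8431, -0.4329)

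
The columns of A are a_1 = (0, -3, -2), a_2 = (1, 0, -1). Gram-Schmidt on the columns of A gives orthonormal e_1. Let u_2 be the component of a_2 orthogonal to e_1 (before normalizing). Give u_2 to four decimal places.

u_2 = (1.0000, 0.4615, -0.6923)

a_1 = (0, -3, -2); ‖a_1‖ = 3.6056, so e_1 = (0.0000, -0.8321, -0.5547).
e_1·a_2 = 0.0000·1 + (-0.8321)·0 + (-0.5547)·(-1) = 0.5547.
u_2 = a_2 − 0.5547·e_1 = (1.0000, 0.4615, -0.6923).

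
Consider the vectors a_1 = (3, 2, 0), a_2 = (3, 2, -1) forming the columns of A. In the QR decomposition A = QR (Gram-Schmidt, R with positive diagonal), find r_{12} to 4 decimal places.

r_{12} = 3.6056

e_1 = a_1/‖a_1‖ = (3, 2, 0)/3.6056 = (0.8321, 0.5547, 0.0000).
r_{12} = e_1·a_2 = 3.6056.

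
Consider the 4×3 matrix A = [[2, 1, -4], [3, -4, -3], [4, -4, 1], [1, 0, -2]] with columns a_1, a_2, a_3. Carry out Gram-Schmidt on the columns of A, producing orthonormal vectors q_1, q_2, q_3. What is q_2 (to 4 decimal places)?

q_2 = (0.8449, -0.4327, -0.1649, 0.2679)

a_1 = (2, 3, 4, 1); ‖a_1‖ = 5.4772, so q_1 = (0.3651, 0.5477, 0.7303, 0.1826).
q_1·a_2 = 0.3651·1 + 0.5477·(-4) + 0.7303·(-4) + 0.1826·0 = -4.7469.
u_2 = a_2 + 4.7469·q_1 = (2.7333, -1.4000, -0.5333, 0.8667).
‖u_2‖ = 3.2352, so q_2 = (0.8449, -0.4327, -0.1649, 0.2679).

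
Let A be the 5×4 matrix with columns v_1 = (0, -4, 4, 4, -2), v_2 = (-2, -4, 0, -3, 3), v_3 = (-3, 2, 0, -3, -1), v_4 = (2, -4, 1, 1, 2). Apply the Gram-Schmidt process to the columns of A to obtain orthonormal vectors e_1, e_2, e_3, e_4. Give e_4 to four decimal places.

e_4 = (0.5986, 0.0726, 0.5889, -0.5366, -0.0407)

v_1 = (0, -4, 4, 4, -2); ‖v_1‖ = 7.2111, so e_1 = (0.0000, -0.5547, 0.5547, 0.5547, -0.2774).
e_1·v_2 = 0.0000·(-2) + (-0.5547)·(-4) + 0.5547·0 + 0.5547·(-3) + (-0.2774)·3 = -0.2774.
u_2 = v_2 + 0.2774·e_1 = (-2.0000, -4.1538, 0.1538, -2.8462, 2.9231).
‖u_2‖ = 6.1582, so e_2 = (-0.3248, -0.6745, 0.0250, -0.4622, 0.4747).
e_1·v_3 = 0.0000·(-3) + (-0.5547)·2 + 0.5547·0 + 0.5547·(-3) + (-0.2774)·(-1) = -2.4962; e_2·v_3 = (-0.3248)·(-3) + (-0.6745)·2 + 0.0250·0 + (-0.4622)·(-3) + 0.4747·(-1) = 0.5371.
u_3 = v_3 + 2.4962·e_1 − 0.5371·e_2 = (-2.8256, 0.9777, 1.3712, -1.3671, -1.9473).
‖u_3‖ = 4.0596, so e_3 = (-0.6960, 0.2408, 0.3378, -0.3368, -0.4797).
e_1·v_4 = 0.0000·2 + (-0.5547)·(-4) + 0.5547·1 + 0.5547·1 + (-0.2774)·2 = 2.7735; e_2·v_4 = (-0.3248)·2 + (-0.6745)·(-4) + 0.0250·1 + (-0.4622)·1 + 0.4747·2 = 2.5607; e_3·v_4 = (-0.6960)·2 + 0.2408·(-4) + 0.3378·1 + (-0.3368)·1 + (-0.4797)·2 = -3.3137.
u_4 = v_4 − 2.7735·e_1 − 2.5607·e_2 + 3.3137·e_3 = (0.5253, 0.0638, 0.5168, -0.4709, -0.0357).
‖u_4‖ = 0.8775, so e_4 = (0.5986, 0.0726, 0.5889, -0.5366, -0.0407).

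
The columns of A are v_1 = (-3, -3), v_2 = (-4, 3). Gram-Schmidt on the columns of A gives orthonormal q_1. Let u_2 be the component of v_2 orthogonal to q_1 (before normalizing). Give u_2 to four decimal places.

u_2 = (-3.5000, 3.5000)

v_1 = (-3, -3); ‖v_1‖ = 4.2426, so q_1 = (-0.7071, -0.7071).
q_1·v_2 = (-0.7071)·(-4) + (-0.7071)·3 = 0.7071.
u_2 = v_2 − 0.7071·q_1 = (-3.5000, 3.5000).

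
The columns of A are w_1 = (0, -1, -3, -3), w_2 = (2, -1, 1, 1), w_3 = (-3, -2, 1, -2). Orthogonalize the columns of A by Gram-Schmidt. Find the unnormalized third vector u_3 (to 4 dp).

e_1 = w_1/‖w_1‖ = (0, -1, -3, -3)/4.3589 = (0.0000, -0.2294, -0.6882, -0.6882).
r_{12} = e_1·w_2 = -1.1471.
u_2 = w_2 + 1.1471·e_1 = (2.0000, -1.2632, 0.2105, 0.2105).
‖u_2‖ = 2.3842, so e_2 = (0.8389, -0.5298, 0.0883, 0.0883).
r_{13} = e_1·w_3 = 1.1471; r_{23} = e_2·w_3 = -1.5453.
u_3 = w_3 − 1.1471·e_1 + 1.5453·e_2 = (-1.7037, -2.5556, 1.9259, -1.0741).

u_3 = (-1.7037, -2.5556, 1.9259, -1.0741)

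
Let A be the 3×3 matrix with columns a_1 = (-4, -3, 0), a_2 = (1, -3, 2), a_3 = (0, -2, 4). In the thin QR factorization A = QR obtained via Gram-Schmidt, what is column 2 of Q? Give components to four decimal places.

e_1 = a_1/‖a_1‖ = (-4, -3, 0)/5.0000 = (-0.8000, -0.6000, 0.0000).
r_{12} = e_1·a_2 = 1.0000.
u_2 = a_2 − 1.0000·e_1 = (1.8000, -2.4000, 2.0000).
‖u_2‖ = 3.6056, so e_2 = (0.4992, -0.6656, 0.5547).

e_2 = (0.4992, -0.6656, 0.5547)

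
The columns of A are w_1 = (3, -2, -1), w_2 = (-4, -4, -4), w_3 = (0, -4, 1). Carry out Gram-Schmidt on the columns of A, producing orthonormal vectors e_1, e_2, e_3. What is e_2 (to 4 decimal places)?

w_1 = (3, -2, -1); ‖w_1‖ = 3.7417, so e_1 = (0.8018, -0.5345, -0.2673).
e_1·w_2 = 0.8018·(-4) + (-0.5345)·(-4) + (-0.2673)·(-4) = 0.0000.
u_2 = w_2 + 0.0000·e_1 = (-4.0000, -4.0000, -4.0000).
‖u_2‖ = 6.9282, so e_2 = (-0.5774, -0.5774, -0.5774).

e_2 = (-0.5774, -0.5774, -0.5774)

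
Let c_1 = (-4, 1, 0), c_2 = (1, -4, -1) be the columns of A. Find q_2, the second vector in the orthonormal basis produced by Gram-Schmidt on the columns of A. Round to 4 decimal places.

q_2 = (-0.2339, -0.9354, -0.2650)

q_1 = c_1/‖c_1‖ = (-4, 1, 0)/4.1231 = (-0.9701, 0.2425, 0.0000).
r_{12} = q_1·c_2 = -1.9403.
u_2 = c_2 + 1.9403·q_1 = (-0.8824, -3.5294, -1.0000).
‖u_2‖ = 3.7730, so q_2 = (-0.2339, -0.9354, -0.2650).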